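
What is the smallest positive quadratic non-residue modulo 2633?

3

(2/2633) = +1, so 2 is a residue.
(3/2633) = −1, so 3 is the smallest positive non-residue mod 2633.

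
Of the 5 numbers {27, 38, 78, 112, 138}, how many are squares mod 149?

1

(27/149) = -1 → non-residue.
(38/149) = -1 → non-residue.
(78/149) = -1 → non-residue.
(112/149) = +1 → QR.
(138/149) = -1 → non-residue.
Total quadratic residues among the 5: 1.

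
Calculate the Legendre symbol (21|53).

-1

Euler's criterion: (21/53) ≡ 21^26 (mod 53).
21^2 ≡ 17 (mod 53)
21^4 ≡ 24 (mod 53)
21^8 ≡ 46 (mod 53)
21^16 ≡ 49 (mod 53)
21^26 = 21^(16+8+2) ≡ 52 (mod 53).
Result is 52 ≡ −1, so (21/53) = −1.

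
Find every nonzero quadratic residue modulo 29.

Square k = 1,…,14 (k and 29−k give the same square):
1²=1, 2²=4, 3²=9, 4²=16, 5²=25, 6²≡7, 7²≡20, 8²≡6, 9²≡23, 10²≡13, 11²≡5, 12²≡28, 13²≡24, 14²≡22 (mod 29).
So the quadratic residues mod 29 are {1, 4, 5, 6, 7, 9, 13, 16, 20, 22, 23, 24, 25, 28}.

1, 4, 5, 6, 7, 9, 13, 16, 20, 22, 23, 24, 25, 28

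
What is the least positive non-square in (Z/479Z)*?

13

(2/479) = +1, so 2 is a residue.
(3/479) = +1, so 3 is a residue.
(4/479) = +1, so 4 is a residue.
(5/479) = +1, so 5 is a residue.
(6/479) = +1, so 6 is a residue.
(7/479) = +1, so 7 is a residue.
(8/479) = +1, so 8 is a residue.
(9/479) = +1, so 9 is a residue.
(10/479) = +1, so 10 is a residue.
(11/479) = +1, so 11 is a residue.
(12/479) = +1, so 12 is a residue.
(13/479) = −1, so 13 is the smallest positive non-residue mod 479.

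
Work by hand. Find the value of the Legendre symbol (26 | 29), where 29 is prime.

Euler's criterion: (26/29) ≡ 26^14 (mod 29).
26^2 ≡ 9 (mod 29)
26^4 ≡ 23 (mod 29)
26^8 ≡ 7 (mod 29)
26^14 = 26^(8+4+2) ≡ 28 (mod 29).
Result is 28 ≡ −1, so (26/29) = −1.

-1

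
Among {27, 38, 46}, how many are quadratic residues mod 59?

(27/59) = +1 → QR.
(38/59) = -1 → non-residue.
(46/59) = +1 → QR.
Total quadratic residues among the 3: 2.

2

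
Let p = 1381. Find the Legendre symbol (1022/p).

-1

Pull out 2: since 1381 ≡ 5 (mod 8), (2/1381) = -1.
Reciprocity: 511 ≡ 3 and 1381 ≡ 1 (mod 4), so (511/1381) = +(1381/511).
Reduce top mod 511: now compute (359/511).
Reciprocity: 359 ≡ 3 and 511 ≡ 3 (mod 4), so (359/511) = −(511/359).
Reduce top mod 359: now compute (152/359).
Pull out 2^3: since 359 ≡ 7 (mod 8), (2/359) = +1, so (2/359)^3 = +1.
Reciprocity: 19 ≡ 3 and 359 ≡ 3 (mod 4), so (19/359) = −(359/19).
Reduce top mod 19: now compute (17/19).
Reciprocity: 17 ≡ 1 and 19 ≡ 3 (mod 4), so (17/19) = +(19/17).
Reduce top mod 17: now compute (2/17).
Pull out 2: since 17 ≡ 1 (mod 8), (2/17) = +1.
Reached (1/17) = 1. Collecting the sign flips along the way, the symbol is -1.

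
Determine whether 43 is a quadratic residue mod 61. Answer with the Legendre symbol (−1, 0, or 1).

Reciprocity: 43 ≡ 3 and 61 ≡ 1 (mod 4), so (43/61) = +(61/43).
Reduce top mod 43: now compute (18/43).
Pull out 2: since 43 ≡ 3 (mod 8), (2/43) = -1.
Reciprocity: 9 ≡ 1 and 43 ≡ 3 (mod 4), so (9/43) = +(43/9).
Reduce top mod 9: now compute (7/9).
Reciprocity: 7 ≡ 3 and 9 ≡ 1 (mod 4), so (7/9) = +(9/7).
Reduce top mod 7: now compute (2/7).
Pull out 2: since 7 ≡ 7 (mod 8), (2/7) = +1.
Reached (1/7) = 1. Collecting the sign flips along the way, the symbol is -1.

-1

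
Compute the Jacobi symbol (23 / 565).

Reciprocity: 23 ≡ 3 and 565 ≡ 1 (mod 4), so (23/565) = +(565/23).
Reduce top mod 23: now compute (13/23).
Reciprocity: 13 ≡ 1 and 23 ≡ 3 (mod 4), so (13/23) = +(23/13).
Reduce top mod 13: now compute (10/13).
Pull out 2: since 13 ≡ 5 (mod 8), (2/13) = -1.
Reciprocity: 5 ≡ 1 and 13 ≡ 1 (mod 4), so (5/13) = +(13/5).
Reduce top mod 5: now compute (3/5).
Reciprocity: 3 ≡ 3 and 5 ≡ 1 (mod 4), so (3/5) = +(5/3).
Reduce top mod 3: now compute (2/3).
Pull out 2: since 3 ≡ 3 (mod 8), (2/3) = -1.
Reached (1/3) = 1. Collecting the sign flips along the way, the symbol is +1.

1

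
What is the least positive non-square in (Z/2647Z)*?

3

(2/2647) = +1, so 2 is a residue.
(3/2647) = −1, so 3 is the smallest positive non-residue mod 2647.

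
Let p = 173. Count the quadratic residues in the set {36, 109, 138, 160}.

(36/173) = +1 → QR.
(109/173) = +1 → QR.
(138/173) = +1 → QR.
(160/173) = +1 → QR.
Total quadratic residues among the 4: 4.

4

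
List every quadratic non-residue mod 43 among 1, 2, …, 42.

2,3,5,7,8,12,18,19,20,22,26,27,28,29,30,32,33,34,37,39,42

Square k = 1,…,21 (k and 43−k give the same square):
1²=1, 2²=4, 3²=9, 4²=16, 5²=25, 6²=36, 7²≡6, 8²≡21, 9²≡38, 10²≡14, 11²≡35, 12²≡15, 13²≡40, 14²≡24, 15²≡10, 16²≡41, 17²≡31, 18²≡23, 19²≡17, 20²≡13, 21²≡11 (mod 43).
The residues are {1, 4, 6, 9, 10, 11, 13, 14, 15, 16, 17, 21, 23, 24, 25, 31, 35, 36, 38, 40, 41}; the non-residues are the remaining 21 nonzero classes.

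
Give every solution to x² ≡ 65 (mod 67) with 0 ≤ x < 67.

20, 47

Since 67 ≡ 3 (mod 4), a square root of 65 is 65^((67+1)/4) = 65^17 mod 67.
Repeated squaring: 65^2≡4, 65^4≡16, 65^8≡55, 65^16≡10 (mod 67).
65^17 = 65^(16+1) ≡ 47 (mod 67).
Check: 47² = 2209 ≡ 65 (mod 67). The two roots are 20 and 47.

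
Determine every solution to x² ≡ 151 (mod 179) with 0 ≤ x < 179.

35, 144

Since 179 ≡ 3 (mod 4), a square root of 151 is 151^((179+1)/4) = 151^45 mod 179.
Repeated squaring: 151^2≡68, 151^4≡149, 151^8≡5, 151^16≡25, 151^32≡88 (mod 179).
151^45 = 151^(32+8+4+1) ≡ 144 (mod 179).
Check: 144² = 20736 ≡ 151 (mod 179). The two roots are 35 and 144.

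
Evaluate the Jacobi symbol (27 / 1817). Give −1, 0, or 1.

-1

Reciprocity: 27 ≡ 3 and 1817 ≡ 1 (mod 4), so (27/1817) = +(1817/27).
Reduce top mod 27: now compute (8/27).
Pull out 2^3: since 27 ≡ 3 (mod 8), (2/27) = -1, so (2/27)^3 = -1.
Reached (1/27) = 1. Collecting the sign flips along the way, the symbol is -1.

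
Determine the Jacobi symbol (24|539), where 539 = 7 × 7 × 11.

-1

Pull out 2^3: since 539 ≡ 3 (mod 8), (2/539) = -1, so (2/539)^3 = -1.
Reciprocity: 3 ≡ 3 and 539 ≡ 3 (mod 4), so (3/539) = −(539/3).
Reduce top mod 3: now compute (2/3).
Pull out 2: since 3 ≡ 3 (mod 8), (2/3) = -1.
Reached (1/3) = 1. Collecting the sign flips along the way, the symbol is -1.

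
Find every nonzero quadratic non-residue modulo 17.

3, 5, 6, 7, 10, 11, 12, 14

Square k = 1,…,8 (k and 17−k give the same square):
1²=1, 2²=4, 3²=9, 4²=16, 5²≡8, 6²≡2, 7²≡15, 8²≡13 (mod 17).
The residues are {1, 2, 4, 8, 9, 13, 15, 16}; the non-residues are the remaining 8 nonzero classes.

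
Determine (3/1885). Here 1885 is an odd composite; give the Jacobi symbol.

Reciprocity: 3 ≡ 3 and 1885 ≡ 1 (mod 4), so (3/1885) = +(1885/3).
Reduce top mod 3: now compute (1/3).
Reached (1/3) = 1. Collecting the sign flips along the way, the symbol is +1.

1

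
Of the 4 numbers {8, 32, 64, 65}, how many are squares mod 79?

(8/79) = +1 → QR.
(32/79) = +1 → QR.
(64/79) = +1 → QR.
(65/79) = +1 → QR.
Total quadratic residues among the 4: 4.

4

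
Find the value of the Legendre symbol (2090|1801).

First reduce: 2090 ≡ 289 (mod 1801).
Reciprocity: 289 ≡ 1 and 1801 ≡ 1 (mod 4), so (289/1801) = +(1801/289).
Reduce top mod 289: now compute (67/289).
Reciprocity: 67 ≡ 3 and 289 ≡ 1 (mod 4), so (67/289) = +(289/67).
Reduce top mod 67: now compute (21/67).
Reciprocity: 21 ≡ 1 and 67 ≡ 3 (mod 4), so (21/67) = +(67/21).
Reduce top mod 21: now compute (4/21).
Pull out 2^2: since 21 ≡ 5 (mod 8), (2/21) = -1, so (2/21)^2 = +1.
Reached (1/21) = 1. Collecting the sign flips along the way, the symbol is +1.

1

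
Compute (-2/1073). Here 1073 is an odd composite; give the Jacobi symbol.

1

First reduce: -2 ≡ 1071 (mod 1073).
Reciprocity: 1071 ≡ 3 and 1073 ≡ 1 (mod 4), so (1071/1073) = +(1073/1071).
Reduce top mod 1071: now compute (2/1071).
Pull out 2: since 1071 ≡ 7 (mod 8), (2/1071) = +1.
Reached (1/1071) = 1. Collecting the sign flips along the way, the symbol is +1.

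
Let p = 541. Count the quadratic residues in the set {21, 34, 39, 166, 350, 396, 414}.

(21/541) = +1 → QR.
(34/541) = +1 → QR.
(39/541) = -1 → non-residue.
(166/541) = +1 → QR.
(350/541) = -1 → non-residue.
(396/541) = -1 → non-residue.
(414/541) = -1 → non-residue.
Total quadratic residues among the 7: 3.

3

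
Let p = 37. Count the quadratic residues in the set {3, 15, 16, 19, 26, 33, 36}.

5

(3/37) = +1 → QR.
(15/37) = -1 → non-residue.
(16/37) = +1 → QR.
(19/37) = -1 → non-residue.
(26/37) = +1 → QR.
(33/37) = +1 → QR.
(36/37) = +1 → QR.
Total quadratic residues among the 7: 5.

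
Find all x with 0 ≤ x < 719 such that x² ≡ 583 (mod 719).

Since 719 ≡ 3 (mod 4), a square root of 583 is 583^((719+1)/4) = 583^180 mod 719.
Repeated squaring: 583^2≡521, 583^4≡378, 583^8≡522, 583^16≡702, 583^32≡289, 583^64≡117, 583^128≡28 (mod 719).
583^180 = 583^(128+32+16+4) ≡ 326 (mod 719).
Check: 326² = 106276 ≡ 583 (mod 719). The two roots are 326 and 393.

326, 393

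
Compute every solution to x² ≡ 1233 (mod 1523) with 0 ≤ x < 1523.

Since 1523 ≡ 3 (mod 4), a square root of 1233 is 1233^((1523+1)/4) = 1233^381 mod 1523.
Repeated squaring: 1233^2≡335, 1233^4≡1046, 1233^8≡602, 1233^16≡1453, 1233^32≡331, 1233^64≡1428, 1233^128≡1410, 1233^256≡585 (mod 1523).
1233^381 = 1233^(256+64+32+16+8+4+1) ≡ 1190 (mod 1523).
Check: 1190² = 1416100 ≡ 1233 (mod 1523). The two roots are 333 and 1190.

333, 1190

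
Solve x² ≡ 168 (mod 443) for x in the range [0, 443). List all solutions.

Since 443 ≡ 3 (mod 4), a square root of 168 is 168^((443+1)/4) = 168^111 mod 443.
Repeated squaring: 168^2≡315, 168^4≡436, 168^8≡49, 168^16≡186, 168^32≡42, 168^64≡435 (mod 443).
168^111 = 168^(64+32+8+4+2+1) ≡ 71 (mod 443).
Check: 71² = 5041 ≡ 168 (mod 443). The two roots are 71 and 372.

71, 372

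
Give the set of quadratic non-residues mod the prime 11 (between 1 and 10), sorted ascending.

2, 6, 7, 8, 10

Square k = 1,…,5 (k and 11−k give the same square):
1²=1, 2²=4, 3²=9, 4²≡5, 5²≡3 (mod 11).
The residues are {1, 3, 4, 5, 9}; the non-residues are the remaining 5 nonzero classes.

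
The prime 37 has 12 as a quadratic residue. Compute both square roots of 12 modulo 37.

37 ≡ 1 (mod 4), so we find a root by search.
Trying successive values, 7² = 49 ≡ 12 (mod 37). The other root is 37 − 7 = 30.

7, 30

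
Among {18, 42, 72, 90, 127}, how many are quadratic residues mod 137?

(18/137) = +1 → QR.
(42/137) = -1 → non-residue.
(72/137) = +1 → QR.
(90/137) = -1 → non-residue.
(127/137) = -1 → non-residue.
Total quadratic residues among the 5: 2.

2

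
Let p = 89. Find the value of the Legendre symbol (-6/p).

First reduce: -6 ≡ 83 (mod 89).
Reciprocity: 83 ≡ 3 and 89 ≡ 1 (mod 4), so (83/89) = +(89/83).
Reduce top mod 83: now compute (6/83).
Pull out 2: since 83 ≡ 3 (mod 8), (2/83) = -1.
Reciprocity: 3 ≡ 3 and 83 ≡ 3 (mod 4), so (3/83) = −(83/3).
Reduce top mod 3: now compute (2/3).
Pull out 2: since 3 ≡ 3 (mod 8), (2/3) = -1.
Reached (1/3) = 1. Collecting the sign flips along the way, the symbol is -1.

-1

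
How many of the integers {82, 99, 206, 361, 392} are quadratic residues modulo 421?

3

(82/421) = +1 → QR.
(99/421) = +1 → QR.
(206/421) = -1 → non-residue.
(361/421) = +1 → QR.
(392/421) = -1 → non-residue.
Total quadratic residues among the 5: 3.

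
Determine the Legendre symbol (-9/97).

1

First reduce: -9 ≡ 88 (mod 97).
Pull out 2^3: since 97 ≡ 1 (mod 8), (2/97) = +1, so (2/97)^3 = +1.
Reciprocity: 11 ≡ 3 and 97 ≡ 1 (mod 4), so (11/97) = +(97/11).
Reduce top mod 11: now compute (9/11).
Reciprocity: 9 ≡ 1 and 11 ≡ 3 (mod 4), so (9/11) = +(11/9).
Reduce top mod 9: now compute (2/9).
Pull out 2: since 9 ≡ 1 (mod 8), (2/9) = +1.
Reached (1/9) = 1. Collecting the sign flips along the way, the symbol is +1.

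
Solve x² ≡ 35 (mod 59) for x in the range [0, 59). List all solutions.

25, 34

Since 59 ≡ 3 (mod 4), a square root of 35 is 35^((59+1)/4) = 35^15 mod 59.
Repeated squaring: 35^2≡45, 35^4≡19, 35^8≡7 (mod 59).
35^15 = 35^(8+4+2+1) ≡ 25 (mod 59).
Check: 25² = 625 ≡ 35 (mod 59). The two roots are 25 and 34.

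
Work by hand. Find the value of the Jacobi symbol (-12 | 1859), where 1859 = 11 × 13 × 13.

First reduce: -12 ≡ 1847 (mod 1859).
Reciprocity: 1847 ≡ 3 and 1859 ≡ 3 (mod 4), so (1847/1859) = −(1859/1847).
Reduce top mod 1847: now compute (12/1847).
Pull out 2^2: since 1847 ≡ 7 (mod 8), (2/1847) = +1, so (2/1847)^2 = +1.
Reciprocity: 3 ≡ 3 and 1847 ≡ 3 (mod 4), so (3/1847) = −(1847/3).
Reduce top mod 3: now compute (2/3).
Pull out 2: since 3 ≡ 3 (mod 8), (2/3) = -1.
Reached (1/3) = 1. Collecting the sign flips along the way, the symbol is -1.

-1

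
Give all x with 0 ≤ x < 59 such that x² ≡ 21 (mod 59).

Since 59 ≡ 3 (mod 4), a square root of 21 is 21^((59+1)/4) = 21^15 mod 59.
Repeated squaring: 21^2≡28, 21^4≡17, 21^8≡53 (mod 59).
21^15 = 21^(8+4+2+1) ≡ 27 (mod 59).
Check: 27² = 729 ≡ 21 (mod 59). The two roots are 27 and 32.

27, 32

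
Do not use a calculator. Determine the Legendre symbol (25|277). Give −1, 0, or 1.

Reciprocity: 25 ≡ 1 and 277 ≡ 1 (mod 4), so (25/277) = +(277/25).
Reduce top mod 25: now compute (2/25).
Pull out 2: since 25 ≡ 1 (mod 8), (2/25) = +1.
Reached (1/25) = 1. Collecting the sign flips along the way, the symbol is +1.

1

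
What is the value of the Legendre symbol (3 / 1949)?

Reciprocity: 3 ≡ 3 and 1949 ≡ 1 (mod 4), so (3/1949) = +(1949/3).
Reduce top mod 3: now compute (2/3).
Pull out 2: since 3 ≡ 3 (mod 8), (2/3) = -1.
Reached (1/3) = 1. Collecting the sign flips along the way, the symbol is -1.

-1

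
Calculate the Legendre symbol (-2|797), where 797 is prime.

First reduce: -2 ≡ 795 (mod 797).
Reciprocity: 795 ≡ 3 and 797 ≡ 1 (mod 4), so (795/797) = +(797/795).
Reduce top mod 795: now compute (2/795).
Pull out 2: since 795 ≡ 3 (mod 8), (2/795) = -1.
Reached (1/795) = 1. Collecting the sign flips along the way, the symbol is -1.

-1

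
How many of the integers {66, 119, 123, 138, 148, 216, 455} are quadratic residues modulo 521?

4

(66/521) = -1 → non-residue.
(119/521) = +1 → QR.
(123/521) = +1 → QR.
(138/521) = +1 → QR.
(148/521) = +1 → QR.
(216/521) = -1 → non-residue.
(455/521) = -1 → non-residue.
Total quadratic residues among the 7: 4.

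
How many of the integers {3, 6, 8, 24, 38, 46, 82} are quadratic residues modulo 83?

2

(3/83) = +1 → QR.
(6/83) = -1 → non-residue.
(8/83) = -1 → non-residue.
(24/83) = -1 → non-residue.
(38/83) = +1 → QR.
(46/83) = -1 → non-residue.
(82/83) = -1 → non-residue.
Total quadratic residues among the 7: 2.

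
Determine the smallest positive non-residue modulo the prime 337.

(2/337) = +1, so 2 is a residue.
(3/337) = +1, so 3 is a residue.
(4/337) = +1, so 4 is a residue.
(5/337) = −1, so 5 is the smallest positive non-residue mod 337.

5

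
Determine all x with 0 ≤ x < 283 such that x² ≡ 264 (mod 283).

Since 283 ≡ 3 (mod 4), a square root of 264 is 264^((283+1)/4) = 264^71 mod 283.
Repeated squaring: 264^2≡78, 264^4≡141, 264^8≡71, 264^16≡230, 264^32≡262, 264^64≡158 (mod 283).
264^71 = 264^(64+4+2+1) ≡ 199 (mod 283).
Check: 199² = 39601 ≡ 264 (mod 283). The two roots are 84 and 199.

84, 199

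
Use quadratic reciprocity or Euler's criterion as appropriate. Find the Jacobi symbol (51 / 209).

1

Reciprocity: 51 ≡ 3 and 209 ≡ 1 (mod 4), so (51/209) = +(209/51).
Reduce top mod 51: now compute (5/51).
Reciprocity: 5 ≡ 1 and 51 ≡ 3 (mod 4), so (5/51) = +(51/5).
Reduce top mod 5: now compute (1/5).
Reached (1/5) = 1. Collecting the sign flips along the way, the symbol is +1.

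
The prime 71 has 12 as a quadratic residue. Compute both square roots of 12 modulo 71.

15, 56

Since 71 ≡ 3 (mod 4), a square root of 12 is 12^((71+1)/4) = 12^18 mod 71.
Repeated squaring: 12^2≡2, 12^4≡4, 12^8≡16, 12^16≡43 (mod 71).
12^18 = 12^(16+2) ≡ 15 (mod 71).
Check: 15² = 225 ≡ 12 (mod 71). The two roots are 15 and 56.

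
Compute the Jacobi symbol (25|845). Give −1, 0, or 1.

Reciprocity: 25 ≡ 1 and 845 ≡ 1 (mod 4), so (25/845) = +(845/25).
Reduce top mod 25: now compute (20/25).
Pull out 2^2: since 25 ≡ 1 (mod 8), (2/25) = +1, so (2/25)^2 = +1.
Reciprocity: 5 ≡ 1 and 25 ≡ 1 (mod 4), so (5/25) = +(25/5).
Reduce top mod 5: now compute (0/5).
Top reduces to 0: gcd > 1, so the symbol is 0.

0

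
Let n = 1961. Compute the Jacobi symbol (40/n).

1

Pull out 2^3: since 1961 ≡ 1 (mod 8), (2/1961) = +1, so (2/1961)^3 = +1.
Reciprocity: 5 ≡ 1 and 1961 ≡ 1 (mod 4), so (5/1961) = +(1961/5).
Reduce top mod 5: now compute (1/5).
Reached (1/5) = 1. Collecting the sign flips along the way, the symbol is +1.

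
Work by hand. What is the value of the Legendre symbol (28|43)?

-1

Pull out 2^2: since 43 ≡ 3 (mod 8), (2/43) = -1, so (2/43)^2 = +1.
Reciprocity: 7 ≡ 3 and 43 ≡ 3 (mod 4), so (7/43) = −(43/7).
Reduce top mod 7: now compute (1/7).
Reached (1/7) = 1. Collecting the sign flips along the way, the symbol is -1.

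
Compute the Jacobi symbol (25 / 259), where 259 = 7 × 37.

1

Reciprocity: 25 ≡ 1 and 259 ≡ 3 (mod 4), so (25/259) = +(259/25).
Reduce top mod 25: now compute (9/25).
Reciprocity: 9 ≡ 1 and 25 ≡ 1 (mod 4), so (9/25) = +(25/9).
Reduce top mod 9: now compute (7/9).
Reciprocity: 7 ≡ 3 and 9 ≡ 1 (mod 4), so (7/9) = +(9/7).
Reduce top mod 7: now compute (2/7).
Pull out 2: since 7 ≡ 7 (mod 8), (2/7) = +1.
Reached (1/7) = 1. Collecting the sign flips along the way, the symbol is +1.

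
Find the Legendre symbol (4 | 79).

1

Pull out 2^2: since 79 ≡ 7 (mod 8), (2/79) = +1, so (2/79)^2 = +1.
Reached (1/79) = 1. Collecting the sign flips along the way, the symbol is +1.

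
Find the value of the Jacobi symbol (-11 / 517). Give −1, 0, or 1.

0

First reduce: -11 ≡ 506 (mod 517).
Pull out 2: since 517 ≡ 5 (mod 8), (2/517) = -1.
Reciprocity: 253 ≡ 1 and 517 ≡ 1 (mod 4), so (253/517) = +(517/253).
Reduce top mod 253: now compute (11/253).
Reciprocity: 11 ≡ 3 and 253 ≡ 1 (mod 4), so (11/253) = +(253/11).
Reduce top mod 11: now compute (0/11).
Top reduces to 0: gcd > 1, so the symbol is 0.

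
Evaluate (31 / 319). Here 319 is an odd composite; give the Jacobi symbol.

Reciprocity: 31 ≡ 3 and 319 ≡ 3 (mod 4), so (31/319) = −(319/31).
Reduce top mod 31: now compute (9/31).
Reciprocity: 9 ≡ 1 and 31 ≡ 3 (mod 4), so (9/31) = +(31/9).
Reduce top mod 9: now compute (4/9).
Pull out 2^2: since 9 ≡ 1 (mod 8), (2/9) = +1, so (2/9)^2 = +1.
Reached (1/9) = 1. Collecting the sign flips along the way, the symbol is -1.

-1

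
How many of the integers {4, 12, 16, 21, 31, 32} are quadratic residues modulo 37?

(4/37) = +1 → QR.
(12/37) = +1 → QR.
(16/37) = +1 → QR.
(21/37) = +1 → QR.
(31/37) = -1 → non-residue.
(32/37) = -1 → non-residue.
Total quadratic residues among the 6: 4.

4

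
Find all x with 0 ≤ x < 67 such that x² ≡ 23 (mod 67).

Since 67 ≡ 3 (mod 4), a square root of 23 is 23^((67+1)/4) = 23^17 mod 67.
Repeated squaring: 23^2≡60, 23^4≡49, 23^8≡56, 23^16≡54 (mod 67).
23^17 = 23^(16+1) ≡ 36 (mod 67).
Check: 36² = 1296 ≡ 23 (mod 67). The two roots are 31 and 36.

31, 36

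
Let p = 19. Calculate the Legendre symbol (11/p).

1

Reciprocity: 11 ≡ 3 and 19 ≡ 3 (mod 4), so (11/19) = −(19/11).
Reduce top mod 11: now compute (8/11).
Pull out 2^3: since 11 ≡ 3 (mod 8), (2/11) = -1, so (2/11)^3 = -1.
Reached (1/11) = 1. Collecting the sign flips along the way, the symbol is +1.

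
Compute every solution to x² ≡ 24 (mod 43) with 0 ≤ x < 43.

14, 29

Since 43 ≡ 3 (mod 4), a square root of 24 is 24^((43+1)/4) = 24^11 mod 43.
Repeated squaring: 24^2≡17, 24^4≡31, 24^8≡15 (mod 43).
24^11 = 24^(8+2+1) ≡ 14 (mod 43).
Check: 14² = 196 ≡ 24 (mod 43). The two roots are 14 and 29.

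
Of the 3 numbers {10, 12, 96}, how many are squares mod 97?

2

(10/97) = -1 → non-residue.
(12/97) = +1 → QR.
(96/97) = +1 → QR.
Total quadratic residues among the 3: 2.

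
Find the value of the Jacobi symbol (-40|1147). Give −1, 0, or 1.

First reduce: -40 ≡ 1107 (mod 1147).
Reciprocity: 1107 ≡ 3 and 1147 ≡ 3 (mod 4), so (1107/1147) = −(1147/1107).
Reduce top mod 1107: now compute (40/1107).
Pull out 2^3: since 1107 ≡ 3 (mod 8), (2/1107) = -1, so (2/1107)^3 = -1.
Reciprocity: 5 ≡ 1 and 1107 ≡ 3 (mod 4), so (5/1107) = +(1107/5).
Reduce top mod 5: now compute (2/5).
Pull out 2: since 5 ≡ 5 (mod 8), (2/5) = -1.
Reached (1/5) = 1. Collecting the sign flips along the way, the symbol is -1.

-1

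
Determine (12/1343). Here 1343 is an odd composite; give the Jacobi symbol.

Pull out 2^2: since 1343 ≡ 7 (mod 8), (2/1343) = +1, so (2/1343)^2 = +1.
Reciprocity: 3 ≡ 3 and 1343 ≡ 3 (mod 4), so (3/1343) = −(1343/3).
Reduce top mod 3: now compute (2/3).
Pull out 2: since 3 ≡ 3 (mod 8), (2/3) = -1.
Reached (1/3) = 1. Collecting the sign flips along the way, the symbol is +1.

1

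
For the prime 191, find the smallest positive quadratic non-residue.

7

(2/191) = +1, so 2 is a residue.
(3/191) = +1, so 3 is a residue.
(4/191) = +1, so 4 is a residue.
(5/191) = +1, so 5 is a residue.
(6/191) = +1, so 6 is a residue.
(7/191) = −1, so 7 is the smallest positive non-residue mod 191.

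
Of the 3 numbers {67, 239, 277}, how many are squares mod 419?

0

(67/419) = -1 → non-residue.
(239/419) = -1 → non-residue.
(277/419) = -1 → non-residue.
Total quadratic residues among the 3: 0.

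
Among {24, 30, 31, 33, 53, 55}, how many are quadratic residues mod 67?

(24/67) = +1 → QR.
(30/67) = -1 → non-residue.
(31/67) = -1 → non-residue.
(33/67) = +1 → QR.
(53/67) = -1 → non-residue.
(55/67) = +1 → QR.
Total quadratic residues among the 6: 3.

3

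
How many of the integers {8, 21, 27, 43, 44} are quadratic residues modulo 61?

1

(8/61) = -1 → non-residue.
(21/61) = -1 → non-residue.
(27/61) = +1 → QR.
(43/61) = -1 → non-residue.
(44/61) = -1 → non-residue.
Total quadratic residues among the 5: 1.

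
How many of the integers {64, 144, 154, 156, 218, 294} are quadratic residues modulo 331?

(64/331) = +1 → QR.
(144/331) = +1 → QR.
(154/331) = -1 → non-residue.
(156/331) = +1 → QR.
(218/331) = -1 → non-residue.
(294/331) = +1 → QR.
Total quadratic residues among the 6: 4.

4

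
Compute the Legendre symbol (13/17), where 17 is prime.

1

Euler's criterion: (13/17) ≡ 13^8 (mod 17).
13^2 ≡ 16 (mod 17)
13^4 ≡ 1 (mod 17)
13^8 ≡ 1 (mod 17)
13^8 = 13^(8) ≡ 1 (mod 17).
Result is 1, so (13/17) = 1.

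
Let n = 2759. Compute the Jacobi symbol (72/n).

1

Pull out 2^3: since 2759 ≡ 7 (mod 8), (2/2759) = +1, so (2/2759)^3 = +1.
Reciprocity: 9 ≡ 1 and 2759 ≡ 3 (mod 4), so (9/2759) = +(2759/9).
Reduce top mod 9: now compute (5/9).
Reciprocity: 5 ≡ 1 and 9 ≡ 1 (mod 4), so (5/9) = +(9/5).
Reduce top mod 5: now compute (4/5).
Pull out 2^2: since 5 ≡ 5 (mod 8), (2/5) = -1, so (2/5)^2 = +1.
Reached (1/5) = 1. Collecting the sign flips along the way, the symbol is +1.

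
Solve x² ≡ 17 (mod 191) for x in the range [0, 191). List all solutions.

50, 141

Since 191 ≡ 3 (mod 4), a square root of 17 is 17^((191+1)/4) = 17^48 mod 191.
Repeated squaring: 17^2≡98, 17^4≡54, 17^8≡51, 17^16≡118, 17^32≡172 (mod 191).
17^48 = 17^(32+16) ≡ 50 (mod 191).
Check: 50² = 2500 ≡ 17 (mod 191). The two roots are 50 and 141.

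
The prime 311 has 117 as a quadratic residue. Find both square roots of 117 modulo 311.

Since 311 ≡ 3 (mod 4), a square root of 117 is 117^((311+1)/4) = 117^78 mod 311.
Repeated squaring: 117^2≡5, 117^4≡25, 117^8≡3, 117^16≡9, 117^32≡81, 117^64≡30 (mod 311).
117^78 = 117^(64+8+4+2) ≡ 54 (mod 311).
Check: 54² = 2916 ≡ 117 (mod 311). The two roots are 54 and 257.

54, 257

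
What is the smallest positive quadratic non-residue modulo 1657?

(2/1657) = +1, so 2 is a residue.
(3/1657) = +1, so 3 is a residue.
(4/1657) = +1, so 4 is a residue.
(5/1657) = −1, so 5 is the smallest positive non-residue mod 1657.

5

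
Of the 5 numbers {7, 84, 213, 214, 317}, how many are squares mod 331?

(7/331) = -1 → non-residue.
(84/331) = +1 → QR.
(213/331) = -1 → non-residue.
(214/331) = +1 → QR.
(317/331) = -1 → non-residue.
Total quadratic residues among the 5: 2.

2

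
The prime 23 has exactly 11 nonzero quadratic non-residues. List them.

Square k = 1,…,11 (k and 23−k give the same square):
1²=1, 2²=4, 3²=9, 4²=16, 5²≡2, 6²≡13, 7²≡3, 8²≡18, 9²≡12, 10²≡8, 11²≡6 (mod 23).
The residues are {1, 2, 3, 4, 6, 8, 9, 12, 13, 16, 18}; the non-residues are the remaining 11 nonzero classes.

5, 7, 10, 11, 14, 15, 17, 19, 20, 21, 22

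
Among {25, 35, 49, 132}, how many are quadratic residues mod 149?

4

(25/149) = +1 → QR.
(35/149) = +1 → QR.
(49/149) = +1 → QR.
(132/149) = +1 → QR.
Total quadratic residues among the 4: 4.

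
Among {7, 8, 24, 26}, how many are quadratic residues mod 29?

2

(7/29) = +1 → QR.
(8/29) = -1 → non-residue.
(24/29) = +1 → QR.
(26/29) = -1 → non-residue.
Total quadratic residues among the 4: 2.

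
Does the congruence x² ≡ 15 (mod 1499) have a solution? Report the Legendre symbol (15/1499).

Reciprocity: 15 ≡ 3 and 1499 ≡ 3 (mod 4), so (15/1499) = −(1499/15).
Reduce top mod 15: now compute (14/15).
Pull out 2: since 15 ≡ 7 (mod 8), (2/15) = +1.
Reciprocity: 7 ≡ 3 and 15 ≡ 3 (mod 4), so (7/15) = −(15/7).
Reduce top mod 7: now compute (1/7).
Reached (1/7) = 1. Collecting the sign flips along the way, the symbol is +1.

1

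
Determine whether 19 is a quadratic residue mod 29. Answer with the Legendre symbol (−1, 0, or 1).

-1

Reciprocity: 19 ≡ 3 and 29 ≡ 1 (mod 4), so (19/29) = +(29/19).
Reduce top mod 19: now compute (10/19).
Pull out 2: since 19 ≡ 3 (mod 8), (2/19) = -1.
Reciprocity: 5 ≡ 1 and 19 ≡ 3 (mod 4), so (5/19) = +(19/5).
Reduce top mod 5: now compute (4/5).
Pull out 2^2: since 5 ≡ 5 (mod 8), (2/5) = -1, so (2/5)^2 = +1.
Reached (1/5) = 1. Collecting the sign flips along the way, the symbol is -1.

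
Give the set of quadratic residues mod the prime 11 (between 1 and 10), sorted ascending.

Square k = 1,…,5 (k and 11−k give the same square):
1²=1, 2²=4, 3²=9, 4²≡5, 5²≡3 (mod 11).
So the quadratic residues mod 11 are {1, 3, 4, 5, 9}.

1,3,4,5,9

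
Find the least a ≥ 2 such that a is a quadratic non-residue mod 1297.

5

(2/1297) = +1, so 2 is a residue.
(3/1297) = +1, so 3 is a residue.
(4/1297) = +1, so 4 is a residue.
(5/1297) = −1, so 5 is the smallest positive non-residue mod 1297.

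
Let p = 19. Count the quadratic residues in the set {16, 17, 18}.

(16/19) = +1 → QR.
(17/19) = +1 → QR.
(18/19) = -1 → non-residue.
Total quadratic residues among the 3: 2.

2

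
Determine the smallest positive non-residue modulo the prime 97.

5

(2/97) = +1, so 2 is a residue.
(3/97) = +1, so 3 is a residue.
(4/97) = +1, so 4 is a residue.
(5/97) = −1, so 5 is the smallest positive non-residue mod 97.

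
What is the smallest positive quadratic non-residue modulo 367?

(2/367) = +1, so 2 is a residue.
(3/367) = −1, so 3 is the smallest positive non-residue mod 367.

3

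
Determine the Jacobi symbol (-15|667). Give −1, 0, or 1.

-1

First reduce: -15 ≡ 652 (mod 667).
Pull out 2^2: since 667 ≡ 3 (mod 8), (2/667) = -1, so (2/667)^2 = +1.
Reciprocity: 163 ≡ 3 and 667 ≡ 3 (mod 4), so (163/667) = −(667/163).
Reduce top mod 163: now compute (15/163).
Reciprocity: 15 ≡ 3 and 163 ≡ 3 (mod 4), so (15/163) = −(163/15).
Reduce top mod 15: now compute (13/15).
Reciprocity: 13 ≡ 1 and 15 ≡ 3 (mod 4), so (13/15) = +(15/13).
Reduce top mod 13: now compute (2/13).
Pull out 2: since 13 ≡ 5 (mod 8), (2/13) = -1.
Reached (1/13) = 1. Collecting the sign flips along the way, the symbol is -1.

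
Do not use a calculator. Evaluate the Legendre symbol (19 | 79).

1

Reciprocity: 19 ≡ 3 and 79 ≡ 3 (mod 4), so (19/79) = −(79/19).
Reduce top mod 19: now compute (3/19).
Reciprocity: 3 ≡ 3 and 19 ≡ 3 (mod 4), so (3/19) = −(19/3).
Reduce top mod 3: now compute (1/3).
Reached (1/3) = 1. Collecting the sign flips along the way, the symbol is +1.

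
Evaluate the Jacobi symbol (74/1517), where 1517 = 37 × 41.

Pull out 2: since 1517 ≡ 5 (mod 8), (2/1517) = -1.
Reciprocity: 37 ≡ 1 and 1517 ≡ 1 (mod 4), so (37/1517) = +(1517/37).
Reduce top mod 37: now compute (0/37).
Top reduces to 0: gcd > 1, so the symbol is 0.

0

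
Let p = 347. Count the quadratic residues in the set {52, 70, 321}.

(52/347) = +1 → QR.
(70/347) = -1 → non-residue.
(321/347) = +1 → QR.
Total quadratic residues among the 3: 2.

2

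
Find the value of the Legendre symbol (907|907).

0

First reduce: 907 ≡ 0 (mod 907).
Top reduces to 0: gcd > 1, so the symbol is 0.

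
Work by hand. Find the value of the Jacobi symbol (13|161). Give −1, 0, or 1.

-1

Reciprocity: 13 ≡ 1 and 161 ≡ 1 (mod 4), so (13/161) = +(161/13).
Reduce top mod 13: now compute (5/13).
Reciprocity: 5 ≡ 1 and 13 ≡ 1 (mod 4), so (5/13) = +(13/5).
Reduce top mod 5: now compute (3/5).
Reciprocity: 3 ≡ 3 and 5 ≡ 1 (mod 4), so (3/5) = +(5/3).
Reduce top mod 3: now compute (2/3).
Pull out 2: since 3 ≡ 3 (mod 8), (2/3) = -1.
Reached (1/3) = 1. Collecting the sign flips along the way, the symbol is -1.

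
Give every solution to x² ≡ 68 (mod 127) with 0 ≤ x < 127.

24, 103

Since 127 ≡ 3 (mod 4), a square root of 68 is 68^((127+1)/4) = 68^32 mod 127.
Repeated squaring: 68^2≡52, 68^4≡37, 68^8≡99, 68^16≡22, 68^32≡103 (mod 127).
68^32 = 68^(32) ≡ 103 (mod 127).
Check: 103² = 10609 ≡ 68 (mod 127). The two roots are 24 and 103.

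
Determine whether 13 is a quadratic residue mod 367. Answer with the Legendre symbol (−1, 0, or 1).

Reciprocity: 13 ≡ 1 and 367 ≡ 3 (mod 4), so (13/367) = +(367/13).
Reduce top mod 13: now compute (3/13).
Reciprocity: 3 ≡ 3 and 13 ≡ 1 (mod 4), so (3/13) = +(13/3).
Reduce top mod 3: now compute (1/3).
Reached (1/3) = 1. Collecting the sign flips along the way, the symbol is +1.

1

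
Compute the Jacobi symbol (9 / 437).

Reciprocity: 9 ≡ 1 and 437 ≡ 1 (mod 4), so (9/437) = +(437/9).
Reduce top mod 9: now compute (5/9).
Reciprocity: 5 ≡ 1 and 9 ≡ 1 (mod 4), so (5/9) = +(9/5).
Reduce top mod 5: now compute (4/5).
Pull out 2^2: since 5 ≡ 5 (mod 8), (2/5) = -1, so (2/5)^2 = +1.
Reached (1/5) = 1. Collecting the sign flips along the way, the symbol is +1.

1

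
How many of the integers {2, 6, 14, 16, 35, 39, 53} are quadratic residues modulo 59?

(2/59) = -1 → non-residue.
(6/59) = -1 → non-residue.
(14/59) = -1 → non-residue.
(16/59) = +1 → QR.
(35/59) = +1 → QR.
(39/59) = -1 → non-residue.
(53/59) = +1 → QR.
Total quadratic residues among the 7: 3.

3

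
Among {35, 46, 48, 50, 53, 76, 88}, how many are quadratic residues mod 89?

(35/89) = -1 → non-residue.
(46/89) = -1 → non-residue.
(48/89) = -1 → non-residue.
(50/89) = +1 → QR.
(53/89) = +1 → QR.
(76/89) = -1 → non-residue.
(88/89) = +1 → QR.
Total quadratic residues among the 7: 3.

3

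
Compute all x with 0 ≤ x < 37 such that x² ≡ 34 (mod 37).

16, 21

37 ≡ 1 (mod 4), so we find a root by search.
Trying successive values, 16² = 256 ≡ 34 (mod 37). The other root is 37 − 16 = 21.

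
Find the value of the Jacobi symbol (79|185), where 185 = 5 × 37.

Reciprocity: 79 ≡ 3 and 185 ≡ 1 (mod 4), so (79/185) = +(185/79).
Reduce top mod 79: now compute (27/79).
Reciprocity: 27 ≡ 3 and 79 ≡ 3 (mod 4), so (27/79) = −(79/27).
Reduce top mod 27: now compute (25/27).
Reciprocity: 25 ≡ 1 and 27 ≡ 3 (mod 4), so (25/27) = +(27/25).
Reduce top mod 25: now compute (2/25).
Pull out 2: since 25 ≡ 1 (mod 8), (2/25) = +1.
Reached (1/25) = 1. Collecting the sign flips along the way, the symbol is -1.

-1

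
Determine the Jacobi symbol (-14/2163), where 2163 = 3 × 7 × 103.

First reduce: -14 ≡ 2149 (mod 2163).
Reciprocity: 2149 ≡ 1 and 2163 ≡ 3 (mod 4), so (2149/2163) = +(2163/2149).
Reduce top mod 2149: now compute (14/2149).
Pull out 2: since 2149 ≡ 5 (mod 8), (2/2149) = -1.
Reciprocity: 7 ≡ 3 and 2149 ≡ 1 (mod 4), so (7/2149) = +(2149/7).
Reduce top mod 7: now compute (0/7).
Top reduces to 0: gcd > 1, so the symbol is 0.

0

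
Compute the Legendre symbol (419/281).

1

Euler's criterion: (419/281) ≡ 138^140 (mod 281).
138^2 ≡ 217 (mod 281)
138^4 ≡ 162 (mod 281)
138^8 ≡ 111 (mod 281)
138^16 ≡ 238 (mod 281)
138^32 ≡ 163 (mod 281)
138^64 ≡ 155 (mod 281)
138^128 ≡ 140 (mod 281)
138^140 = 138^(128+8+4) ≡ 1 (mod 281).
Result is 1, so (419/281) = 1.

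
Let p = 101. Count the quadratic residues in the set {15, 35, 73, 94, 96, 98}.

1

(15/101) = -1 → non-residue.
(35/101) = -1 → non-residue.
(73/101) = -1 → non-residue.
(94/101) = -1 → non-residue.
(96/101) = +1 → QR.
(98/101) = -1 → non-residue.
Total quadratic residues among the 6: 1.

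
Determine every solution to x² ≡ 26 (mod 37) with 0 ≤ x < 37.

37 ≡ 1 (mod 4), so we find a root by search.
Trying successive values, 10² = 100 ≡ 26 (mod 37). The other root is 37 − 10 = 27.

10, 27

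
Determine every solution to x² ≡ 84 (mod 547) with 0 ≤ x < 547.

Since 547 ≡ 3 (mod 4), a square root of 84 is 84^((547+1)/4) = 84^137 mod 547.
Repeated squaring: 84^2≡492, 84^4≡290, 84^8≡409, 84^16≡446, 84^32≡355, 84^64≡215, 84^128≡277 (mod 547).
84^137 = 84^(128+8+1) ≡ 453 (mod 547).
Check: 453² = 205209 ≡ 84 (mod 547). The two roots are 94 and 453.

94, 453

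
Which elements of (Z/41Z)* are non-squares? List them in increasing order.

Square k = 1,…,20 (k and 41−k give the same square):
1²=1, 2²=4, 3²=9, 4²=16, 5²=25, 6²=36, 7²≡8, 8²≡23, 9²≡40, 10²≡18, 11²≡39, 12²≡21, 13²≡5, 14²≡32, 15²≡20, 16²≡10, 17²≡2, 18²≡37, 19²≡33, 20²≡31 (mod 41).
The residues are {1, 2, 4, 5, 8, 9, 10, 16, 18, 20, 21, 23, 25, 31, 32, 33, 36, 37, 39, 40}; the non-residues are the remaining 20 nonzero classes.

3, 6, 7, 11, 12, 13, 14, 15, 17, 19, 22, 24, 26, 27, 28, 29, 30, 34, 35, 38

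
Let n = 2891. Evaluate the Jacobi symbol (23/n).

-1

Reciprocity: 23 ≡ 3 and 2891 ≡ 3 (mod 4), so (23/2891) = −(2891/23).
Reduce top mod 23: now compute (16/23).
Pull out 2^4: since 23 ≡ 7 (mod 8), (2/23) = +1, so (2/23)^4 = +1.
Reached (1/23) = 1. Collecting the sign flips along the way, the symbol is -1.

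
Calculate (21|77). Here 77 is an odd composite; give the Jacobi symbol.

0

Reciprocity: 21 ≡ 1 and 77 ≡ 1 (mod 4), so (21/77) = +(77/21).
Reduce top mod 21: now compute (14/21).
Pull out 2: since 21 ≡ 5 (mod 8), (2/21) = -1.
Reciprocity: 7 ≡ 3 and 21 ≡ 1 (mod 4), so (7/21) = +(21/7).
Reduce top mod 7: now compute (0/7).
Top reduces to 0: gcd > 1, so the symbol is 0.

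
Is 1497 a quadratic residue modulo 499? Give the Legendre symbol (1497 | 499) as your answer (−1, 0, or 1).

0

First reduce: 1497 ≡ 0 (mod 499).
Top reduces to 0: gcd > 1, so the symbol is 0.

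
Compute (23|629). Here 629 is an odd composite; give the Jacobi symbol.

1

Reciprocity: 23 ≡ 3 and 629 ≡ 1 (mod 4), so (23/629) = +(629/23).
Reduce top mod 23: now compute (8/23).
Pull out 2^3: since 23 ≡ 7 (mod 8), (2/23) = +1, so (2/23)^3 = +1.
Reached (1/23) = 1. Collecting the sign flips along the way, the symbol is +1.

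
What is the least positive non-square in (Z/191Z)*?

7

(2/191) = +1, so 2 is a residue.
(3/191) = +1, so 3 is a residue.
(4/191) = +1, so 4 is a residue.
(5/191) = +1, so 5 is a residue.
(6/191) = +1, so 6 is a residue.
(7/191) = −1, so 7 is the smallest positive non-residue mod 191.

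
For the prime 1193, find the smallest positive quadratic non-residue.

3

(2/1193) = +1, so 2 is a residue.
(3/1193) = −1, so 3 is the smallest positive non-residue mod 1193.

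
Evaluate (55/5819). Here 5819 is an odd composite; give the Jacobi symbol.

0

Reciprocity: 55 ≡ 3 and 5819 ≡ 3 (mod 4), so (55/5819) = −(5819/55).
Reduce top mod 55: now compute (44/55).
Pull out 2^2: since 55 ≡ 7 (mod 8), (2/55) = +1, so (2/55)^2 = +1.
Reciprocity: 11 ≡ 3 and 55 ≡ 3 (mod 4), so (11/55) = −(55/11).
Reduce top mod 11: now compute (0/11).
Top reduces to 0: gcd > 1, so the symbol is 0.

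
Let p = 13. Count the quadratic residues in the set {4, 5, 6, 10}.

(4/13) = +1 → QR.
(5/13) = -1 → non-residue.
(6/13) = -1 → non-residue.
(10/13) = +1 → QR.
Total quadratic residues among the 4: 2.

2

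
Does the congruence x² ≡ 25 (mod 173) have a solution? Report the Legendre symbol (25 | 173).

Euler's criterion: (25/173) ≡ 25^86 (mod 173).
25^2 ≡ 106 (mod 173)
25^4 ≡ 164 (mod 173)
25^8 ≡ 81 (mod 173)
25^16 ≡ 160 (mod 173)
25^32 ≡ 169 (mod 173)
25^64 ≡ 16 (mod 173)
25^86 = 25^(64+16+4+2) ≡ 1 (mod 173).
Result is 1, so (25/173) = 1.

1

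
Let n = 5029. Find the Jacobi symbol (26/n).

Pull out 2: since 5029 ≡ 5 (mod 8), (2/5029) = -1.
Reciprocity: 13 ≡ 1 and 5029 ≡ 1 (mod 4), so (13/5029) = +(5029/13).
Reduce top mod 13: now compute (11/13).
Reciprocity: 11 ≡ 3 and 13 ≡ 1 (mod 4), so (11/13) = +(13/11).
Reduce top mod 11: now compute (2/11).
Pull out 2: since 11 ≡ 3 (mod 8), (2/11) = -1.
Reached (1/11) = 1. Collecting the sign flips along the way, the symbol is +1.

1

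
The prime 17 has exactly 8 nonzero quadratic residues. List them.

1,2,4,8,9,13,15,16

Square k = 1,…,8 (k and 17−k give the same square):
1²=1, 2²=4, 3²=9, 4²=16, 5²≡8, 6²≡2, 7²≡15, 8²≡13 (mod 17).
So the quadratic residues mod 17 are {1, 2, 4, 8, 9, 13, 15, 16}.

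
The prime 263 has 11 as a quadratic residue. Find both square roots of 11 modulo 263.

Since 263 ≡ 3 (mod 4), a square root of 11 is 11^((263+1)/4) = 11^66 mod 263.
Repeated squaring: 11^2≡121, 11^4≡176, 11^8≡205, 11^16≡208, 11^32≡132, 11^64≡66 (mod 263).
11^66 = 11^(64+2) ≡ 96 (mod 263).
Check: 96² = 9216 ≡ 11 (mod 263). The two roots are 96 and 167.

96, 167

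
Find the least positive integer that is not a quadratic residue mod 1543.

3

(2/1543) = +1, so 2 is a residue.
(3/1543) = −1, so 3 is the smallest positive non-residue mod 1543.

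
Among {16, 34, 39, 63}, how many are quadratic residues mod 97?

1

(16/97) = +1 → QR.
(34/97) = -1 → non-residue.
(39/97) = -1 → non-residue.
(63/97) = -1 → non-residue.
Total quadratic residues among the 4: 1.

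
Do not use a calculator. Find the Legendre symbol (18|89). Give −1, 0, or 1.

1

Pull out 2: since 89 ≡ 1 (mod 8), (2/89) = +1.
Reciprocity: 9 ≡ 1 and 89 ≡ 1 (mod 4), so (9/89) = +(89/9).
Reduce top mod 9: now compute (8/9).
Pull out 2^3: since 9 ≡ 1 (mod 8), (2/9) = +1, so (2/9)^3 = +1.
Reached (1/9) = 1. Collecting the sign flips along the way, the symbol is +1.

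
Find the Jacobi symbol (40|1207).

-1

Pull out 2^3: since 1207 ≡ 7 (mod 8), (2/1207) = +1, so (2/1207)^3 = +1.
Reciprocity: 5 ≡ 1 and 1207 ≡ 3 (mod 4), so (5/1207) = +(1207/5).
Reduce top mod 5: now compute (2/5).
Pull out 2: since 5 ≡ 5 (mod 8), (2/5) = -1.
Reached (1/5) = 1. Collecting the sign flips along the way, the symbol is -1.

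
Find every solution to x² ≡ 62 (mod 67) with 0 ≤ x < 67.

14, 53

Since 67 ≡ 3 (mod 4), a square root of 62 is 62^((67+1)/4) = 62^17 mod 67.
Repeated squaring: 62^2≡25, 62^4≡22, 62^8≡15, 62^16≡24 (mod 67).
62^17 = 62^(16+1) ≡ 14 (mod 67).
Check: 14² = 196 ≡ 62 (mod 67). The two roots are 14 and 53.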